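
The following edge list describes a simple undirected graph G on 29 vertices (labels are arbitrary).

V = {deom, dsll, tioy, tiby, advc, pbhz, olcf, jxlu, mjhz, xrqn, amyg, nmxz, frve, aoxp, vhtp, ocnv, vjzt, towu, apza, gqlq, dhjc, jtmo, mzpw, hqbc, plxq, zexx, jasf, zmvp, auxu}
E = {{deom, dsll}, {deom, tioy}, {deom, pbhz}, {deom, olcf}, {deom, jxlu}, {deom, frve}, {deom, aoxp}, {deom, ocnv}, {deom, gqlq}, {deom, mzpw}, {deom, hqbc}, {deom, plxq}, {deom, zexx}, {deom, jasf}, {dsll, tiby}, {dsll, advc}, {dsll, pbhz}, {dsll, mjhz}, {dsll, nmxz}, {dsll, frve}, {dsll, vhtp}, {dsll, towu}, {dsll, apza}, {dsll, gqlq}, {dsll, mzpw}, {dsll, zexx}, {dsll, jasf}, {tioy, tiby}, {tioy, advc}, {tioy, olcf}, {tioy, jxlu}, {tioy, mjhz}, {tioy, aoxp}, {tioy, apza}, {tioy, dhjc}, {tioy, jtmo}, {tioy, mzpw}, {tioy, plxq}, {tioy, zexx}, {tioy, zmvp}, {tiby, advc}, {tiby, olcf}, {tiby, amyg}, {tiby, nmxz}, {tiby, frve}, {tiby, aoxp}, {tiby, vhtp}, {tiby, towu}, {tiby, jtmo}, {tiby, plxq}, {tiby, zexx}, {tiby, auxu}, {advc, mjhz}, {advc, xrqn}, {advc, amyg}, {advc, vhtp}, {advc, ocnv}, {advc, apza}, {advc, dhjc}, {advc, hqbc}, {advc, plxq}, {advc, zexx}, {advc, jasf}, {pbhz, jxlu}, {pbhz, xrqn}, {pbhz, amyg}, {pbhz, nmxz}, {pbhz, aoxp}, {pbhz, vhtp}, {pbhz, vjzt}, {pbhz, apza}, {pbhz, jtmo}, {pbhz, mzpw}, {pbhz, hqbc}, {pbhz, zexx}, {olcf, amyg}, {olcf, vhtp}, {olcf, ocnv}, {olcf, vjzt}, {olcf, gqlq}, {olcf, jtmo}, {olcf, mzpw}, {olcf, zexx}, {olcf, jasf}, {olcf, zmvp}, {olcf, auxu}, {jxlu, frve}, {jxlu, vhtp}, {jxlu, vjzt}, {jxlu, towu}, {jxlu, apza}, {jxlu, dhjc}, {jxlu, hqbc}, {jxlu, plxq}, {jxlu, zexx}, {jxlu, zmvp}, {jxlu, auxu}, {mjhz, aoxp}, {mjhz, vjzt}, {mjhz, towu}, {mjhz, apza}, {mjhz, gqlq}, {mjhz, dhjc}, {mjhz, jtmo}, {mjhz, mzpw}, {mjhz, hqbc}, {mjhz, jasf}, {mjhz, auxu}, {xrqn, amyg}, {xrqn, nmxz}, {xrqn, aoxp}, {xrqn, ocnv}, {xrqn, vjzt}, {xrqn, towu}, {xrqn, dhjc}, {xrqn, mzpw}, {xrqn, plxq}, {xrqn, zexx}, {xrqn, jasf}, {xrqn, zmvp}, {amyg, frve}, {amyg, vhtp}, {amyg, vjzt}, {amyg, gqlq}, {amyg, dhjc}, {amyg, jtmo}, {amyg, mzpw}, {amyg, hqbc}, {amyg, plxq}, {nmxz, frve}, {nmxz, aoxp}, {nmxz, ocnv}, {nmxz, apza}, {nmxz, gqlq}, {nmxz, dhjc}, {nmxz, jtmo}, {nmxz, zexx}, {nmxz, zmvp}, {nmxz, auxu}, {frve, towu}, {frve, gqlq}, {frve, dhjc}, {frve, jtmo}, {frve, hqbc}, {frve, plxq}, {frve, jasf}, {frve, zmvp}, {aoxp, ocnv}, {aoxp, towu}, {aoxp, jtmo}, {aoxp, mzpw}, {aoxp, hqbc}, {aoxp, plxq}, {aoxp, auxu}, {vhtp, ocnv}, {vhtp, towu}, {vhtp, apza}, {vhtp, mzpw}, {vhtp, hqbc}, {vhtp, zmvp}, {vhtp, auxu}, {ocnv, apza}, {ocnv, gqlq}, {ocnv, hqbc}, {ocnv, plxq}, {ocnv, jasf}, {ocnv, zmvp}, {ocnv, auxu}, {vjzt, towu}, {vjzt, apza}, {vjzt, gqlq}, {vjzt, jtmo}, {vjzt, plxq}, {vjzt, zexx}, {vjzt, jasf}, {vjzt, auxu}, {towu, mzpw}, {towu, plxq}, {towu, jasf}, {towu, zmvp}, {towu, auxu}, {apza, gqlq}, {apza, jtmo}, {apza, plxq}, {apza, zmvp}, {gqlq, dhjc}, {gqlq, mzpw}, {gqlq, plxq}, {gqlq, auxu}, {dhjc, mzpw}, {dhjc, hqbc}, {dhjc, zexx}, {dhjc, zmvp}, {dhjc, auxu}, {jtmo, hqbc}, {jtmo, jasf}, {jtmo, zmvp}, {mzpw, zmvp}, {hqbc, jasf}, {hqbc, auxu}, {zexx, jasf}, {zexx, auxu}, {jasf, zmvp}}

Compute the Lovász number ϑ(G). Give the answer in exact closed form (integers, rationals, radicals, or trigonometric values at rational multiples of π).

sqrt(29)

Vertex olcf has 14 neighbors: deom, tioy, tiby, amyg, vhtp, ocnv, vjzt, gqlq, jtmo, mzpw, zexx, jasf, zmvp, auxu.
deg(xrqn) = 14; N(xrqn) = {advc, pbhz, amyg, nmxz, aoxp, ocnv, vjzt, towu, dhjc, mzpw, plxq, zexx, jasf, zmvp}.
N(amyg) = {tiby, advc, pbhz, olcf, xrqn, frve, vhtp, vjzt, gqlq, dhjc, jtmo, mzpw, hqbc, plxq}, |N(amyg)| = 14.
deg(apza) = 14; N(apza) = {dsll, tioy, advc, pbhz, jxlu, mjhz, nmxz, vhtp, ocnv, vjzt, gqlq, jtmo, plxq, zmvp}.
deg(v) = 14 for all v (|V|=29); strongly regular (29,14,6,7).
A has 3 distinct eigenvalues ≈ [14.0, 2.192582, -3.192582].
ϑ = −N·λ_min/(λ_max−λ_min) = −29·(-sqrt(29)/2 - 1/2)/(14−(-sqrt(29)/2 - 1/2)) = sqrt(29).
= 5.38516481… (decimal).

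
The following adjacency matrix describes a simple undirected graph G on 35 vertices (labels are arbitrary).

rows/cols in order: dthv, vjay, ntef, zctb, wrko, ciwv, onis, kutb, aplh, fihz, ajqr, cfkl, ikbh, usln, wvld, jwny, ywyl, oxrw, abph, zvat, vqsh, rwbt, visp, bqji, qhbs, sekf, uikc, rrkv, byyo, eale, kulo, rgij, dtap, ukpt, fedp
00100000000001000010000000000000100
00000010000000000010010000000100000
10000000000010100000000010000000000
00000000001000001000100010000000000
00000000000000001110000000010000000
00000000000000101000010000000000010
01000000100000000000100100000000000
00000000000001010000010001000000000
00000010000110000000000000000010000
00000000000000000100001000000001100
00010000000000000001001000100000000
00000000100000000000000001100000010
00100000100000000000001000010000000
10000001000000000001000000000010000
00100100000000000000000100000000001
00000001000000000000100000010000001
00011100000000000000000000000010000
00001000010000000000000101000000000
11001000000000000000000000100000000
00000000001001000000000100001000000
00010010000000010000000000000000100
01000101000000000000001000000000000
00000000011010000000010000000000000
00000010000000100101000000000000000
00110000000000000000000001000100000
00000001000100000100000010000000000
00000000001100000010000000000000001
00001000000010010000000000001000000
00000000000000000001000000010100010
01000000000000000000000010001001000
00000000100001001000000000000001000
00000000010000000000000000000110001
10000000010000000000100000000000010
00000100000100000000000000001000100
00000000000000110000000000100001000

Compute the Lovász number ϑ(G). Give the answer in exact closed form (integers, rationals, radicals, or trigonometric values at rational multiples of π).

15

N(dtap) = {dthv, fihz, vqsh, ukpt}, |N(dtap)| = 4.
Vertex ciwv has 4 neighbors: wvld, ywyl, rwbt, ukpt.
Vertex sekf has 4 neighbors: kutb, cfkl, oxrw, qhbs.
N(kutb) = {usln, jwny, rwbt, sekf}, |N(kutb)| = 4.
Regular of degree 4 on 35 vertices: Kneser-type, 3-subsets of [7].
A has 4 distinct eigenvalues ≈ [4.0, 2.0, -1.0, -3.0].
Lovász (edge-transitive): ϑ = −35·(-3)/((4)−(-3)) = 15.
= 15.000000000… (decimal).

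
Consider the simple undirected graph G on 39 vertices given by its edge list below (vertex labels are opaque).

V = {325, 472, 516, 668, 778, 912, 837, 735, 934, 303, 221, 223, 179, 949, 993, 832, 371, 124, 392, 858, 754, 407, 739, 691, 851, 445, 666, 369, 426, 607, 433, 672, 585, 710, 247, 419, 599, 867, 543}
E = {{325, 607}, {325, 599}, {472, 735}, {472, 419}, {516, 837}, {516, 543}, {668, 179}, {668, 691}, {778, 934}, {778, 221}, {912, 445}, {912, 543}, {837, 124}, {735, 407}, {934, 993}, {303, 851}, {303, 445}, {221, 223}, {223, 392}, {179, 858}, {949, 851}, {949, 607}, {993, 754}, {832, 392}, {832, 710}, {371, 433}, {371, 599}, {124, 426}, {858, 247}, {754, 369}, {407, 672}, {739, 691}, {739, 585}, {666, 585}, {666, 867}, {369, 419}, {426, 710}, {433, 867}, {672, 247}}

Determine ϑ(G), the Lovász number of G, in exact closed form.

39*cos(pi/39)/(cos(pi/39) + 1)

deg(710) = 2; N(710) = {832, 426}.
N(668) = {179, 691}, |N(668)| = 2.
N(832) = {392, 710}, |N(832)| = 2.
Vertex 739 has 2 neighbors: 691, 585.
39-vertex 2-regular graph: this is C_{39}, the 39-cycle.
A has 20 distinct eigenvalues ≈ [2.0, 1.974, 1.897, 1.771, 1.599, 1.385, 1.136, 0.857, 0.556, 0.241, -0.081, -0.4, -0.709, -1.0, -1.265, -1.497, -1.69, -1.84, -1.942, -1.994].
λ_max=2, λ_min=-2*cos(pi/39); ϑ = −39·λ_min/(λ_max−λ_min) = 39*cos(pi/39)/(cos(pi/39) + 1).
ϑ(G) ≈ 19.468332.
Check 19 ≤ 39*cos(pi/39)/(cos(pi/39) + 1) ≤ 20: both strict.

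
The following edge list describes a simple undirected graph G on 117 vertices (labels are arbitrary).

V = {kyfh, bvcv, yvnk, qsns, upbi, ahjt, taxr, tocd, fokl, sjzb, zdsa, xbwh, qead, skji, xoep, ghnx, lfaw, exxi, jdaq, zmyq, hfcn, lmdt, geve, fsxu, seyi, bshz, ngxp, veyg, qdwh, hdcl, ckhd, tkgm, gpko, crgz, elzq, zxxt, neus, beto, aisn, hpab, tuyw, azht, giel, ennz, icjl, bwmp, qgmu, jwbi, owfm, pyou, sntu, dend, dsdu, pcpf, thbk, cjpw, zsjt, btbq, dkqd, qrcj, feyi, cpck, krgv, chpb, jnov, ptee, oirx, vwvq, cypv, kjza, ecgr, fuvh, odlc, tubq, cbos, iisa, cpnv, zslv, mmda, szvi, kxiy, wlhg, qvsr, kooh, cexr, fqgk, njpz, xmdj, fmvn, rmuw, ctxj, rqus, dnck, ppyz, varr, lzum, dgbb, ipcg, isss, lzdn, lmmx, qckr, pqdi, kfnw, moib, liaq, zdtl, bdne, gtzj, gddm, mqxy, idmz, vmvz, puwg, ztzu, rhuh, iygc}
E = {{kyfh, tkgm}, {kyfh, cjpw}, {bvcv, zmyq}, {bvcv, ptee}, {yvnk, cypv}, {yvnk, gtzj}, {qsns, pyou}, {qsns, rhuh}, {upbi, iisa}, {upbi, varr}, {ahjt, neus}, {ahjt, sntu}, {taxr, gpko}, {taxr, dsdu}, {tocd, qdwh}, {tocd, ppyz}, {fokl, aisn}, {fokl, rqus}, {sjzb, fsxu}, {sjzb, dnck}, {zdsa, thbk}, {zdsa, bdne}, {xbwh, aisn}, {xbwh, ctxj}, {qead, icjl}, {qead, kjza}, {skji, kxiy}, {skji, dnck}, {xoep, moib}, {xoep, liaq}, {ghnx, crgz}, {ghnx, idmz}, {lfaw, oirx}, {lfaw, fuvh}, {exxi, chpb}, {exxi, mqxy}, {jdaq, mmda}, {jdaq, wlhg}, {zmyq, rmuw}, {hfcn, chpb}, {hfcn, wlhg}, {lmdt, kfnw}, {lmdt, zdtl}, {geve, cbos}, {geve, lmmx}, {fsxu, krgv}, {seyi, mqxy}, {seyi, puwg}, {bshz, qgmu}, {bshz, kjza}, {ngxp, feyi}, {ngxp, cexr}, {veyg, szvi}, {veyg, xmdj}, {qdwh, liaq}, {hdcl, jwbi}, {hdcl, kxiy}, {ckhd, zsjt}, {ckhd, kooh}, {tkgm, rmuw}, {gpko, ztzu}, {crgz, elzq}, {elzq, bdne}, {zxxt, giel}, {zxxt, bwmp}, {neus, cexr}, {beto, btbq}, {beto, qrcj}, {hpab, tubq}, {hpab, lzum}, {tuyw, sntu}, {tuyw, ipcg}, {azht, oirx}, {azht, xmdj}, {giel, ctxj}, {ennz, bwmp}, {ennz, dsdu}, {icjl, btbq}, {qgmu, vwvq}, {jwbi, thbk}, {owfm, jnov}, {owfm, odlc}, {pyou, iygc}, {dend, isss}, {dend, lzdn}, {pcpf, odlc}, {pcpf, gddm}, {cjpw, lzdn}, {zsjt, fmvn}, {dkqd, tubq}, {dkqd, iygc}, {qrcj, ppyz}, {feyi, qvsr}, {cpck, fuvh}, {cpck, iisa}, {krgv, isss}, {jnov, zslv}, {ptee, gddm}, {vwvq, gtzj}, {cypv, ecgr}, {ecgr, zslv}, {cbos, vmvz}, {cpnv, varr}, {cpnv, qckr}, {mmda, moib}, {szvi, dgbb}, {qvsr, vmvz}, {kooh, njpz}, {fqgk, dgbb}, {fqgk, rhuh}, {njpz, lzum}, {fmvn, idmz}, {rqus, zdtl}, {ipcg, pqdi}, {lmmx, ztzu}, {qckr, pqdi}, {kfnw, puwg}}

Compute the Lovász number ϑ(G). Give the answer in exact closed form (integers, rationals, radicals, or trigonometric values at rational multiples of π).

N(ecgr) = {cypv, zslv}, |N(ecgr)| = 2.
deg(iisa) = 2; N(iisa) = {upbi, cpck}.
Vertex qckr has 2 neighbors: cpnv, pqdi.
deg(lmmx) = 2; N(lmmx) = {geve, ztzu}.
Regular of degree 2 on 117 vertices: a single 117-cycle (edge-transitive).
The 59 distinct eigenvalues: [2.0, 1.9971, 1.9885, 1.9741, 1.954, 1.9283, 1.8971, 1.8603, 1.8182, 1.7709, 1.7185, 1.6611, 1.5989, 1.5321, 1.4609, 1.3854, 1.306, 1.2228, 1.1361, 1.0461, 0.9531, 0.8574, 0.7592, 0.6587, 0.5564, 0.4525, 0.3473, 0.2411, 0.1342, 0.0269, -0.0805, -0.1877, -0.2943, -0.4001, -0.5047, -0.6078, -0.7092, -0.8086, -0.9056, -1.0, -1.0915, -1.1799, -1.2649, -1.3462, -1.4237, -1.497, -1.5661, -1.6306, -1.6904, -1.7453, -1.7952, -1.84, -1.8794, -1.9134, -1.9419, -1.9648, -1.982, -1.9935, -1.9993].
−117·(-2*cos(pi/117)) / ((2)−(-2*cos(pi/117))) = 117*cos(pi/117)/(cos(pi/117) + 1) = ϑ(G).
≈ 58.48945 (to 5 d.p.).
Check 58 ≤ 117*cos(pi/117)/(cos(pi/117) + 1) ≤ 59: both strict.

117*cos(pi/117)/(cos(pi/117) + 1)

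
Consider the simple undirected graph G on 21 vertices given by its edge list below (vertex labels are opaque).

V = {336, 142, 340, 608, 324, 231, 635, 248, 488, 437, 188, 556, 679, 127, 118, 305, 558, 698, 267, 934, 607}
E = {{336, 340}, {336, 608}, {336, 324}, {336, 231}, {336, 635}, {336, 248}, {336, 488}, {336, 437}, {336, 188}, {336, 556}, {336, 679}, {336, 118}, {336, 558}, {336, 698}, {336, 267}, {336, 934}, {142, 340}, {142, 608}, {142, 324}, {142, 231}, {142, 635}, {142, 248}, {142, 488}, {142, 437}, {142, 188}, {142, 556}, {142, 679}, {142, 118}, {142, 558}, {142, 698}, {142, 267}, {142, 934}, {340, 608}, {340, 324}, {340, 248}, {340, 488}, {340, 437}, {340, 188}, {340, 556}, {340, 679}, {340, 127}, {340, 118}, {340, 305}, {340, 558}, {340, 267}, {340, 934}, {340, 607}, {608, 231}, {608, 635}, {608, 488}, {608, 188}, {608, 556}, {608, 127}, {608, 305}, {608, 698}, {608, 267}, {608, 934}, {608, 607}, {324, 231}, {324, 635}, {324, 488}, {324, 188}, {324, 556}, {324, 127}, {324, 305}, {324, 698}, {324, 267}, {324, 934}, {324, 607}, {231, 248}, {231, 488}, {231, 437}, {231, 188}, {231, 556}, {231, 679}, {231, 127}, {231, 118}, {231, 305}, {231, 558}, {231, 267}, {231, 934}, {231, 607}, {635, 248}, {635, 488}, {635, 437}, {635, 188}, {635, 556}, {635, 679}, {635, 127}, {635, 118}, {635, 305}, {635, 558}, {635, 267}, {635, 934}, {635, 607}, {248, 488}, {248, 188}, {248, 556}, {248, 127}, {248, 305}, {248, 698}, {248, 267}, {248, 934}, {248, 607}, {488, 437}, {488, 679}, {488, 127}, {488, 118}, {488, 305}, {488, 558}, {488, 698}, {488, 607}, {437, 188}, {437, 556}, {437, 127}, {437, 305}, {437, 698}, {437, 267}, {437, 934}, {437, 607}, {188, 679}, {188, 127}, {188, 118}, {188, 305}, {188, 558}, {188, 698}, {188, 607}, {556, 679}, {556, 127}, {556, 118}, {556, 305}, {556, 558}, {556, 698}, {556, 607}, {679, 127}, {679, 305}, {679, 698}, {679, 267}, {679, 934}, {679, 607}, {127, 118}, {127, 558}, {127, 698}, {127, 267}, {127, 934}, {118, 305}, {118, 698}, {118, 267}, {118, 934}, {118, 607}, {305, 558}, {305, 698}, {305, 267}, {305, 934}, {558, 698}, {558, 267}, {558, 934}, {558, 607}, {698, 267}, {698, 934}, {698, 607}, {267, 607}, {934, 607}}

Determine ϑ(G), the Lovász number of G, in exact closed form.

7

deg(698) = 17; N(698) = {336, 142, 608, 324, 248, 488, 437, 188, 556, 679, 127, 118, 305, 558, 267, 934, 607}.
deg(324) = 14; N(324) = {336, 142, 340, 231, 635, 488, 188, 556, 127, 305, 698, 267, 934, 607}.
N(558) = {336, 142, 340, 231, 635, 488, 188, 556, 127, 305, 698, 267, 934, 607}, |N(558)| = 14.
Vertex 118 has 14 neighbors: 336, 142, 340, 231, 635, 488, 188, 556, 127, 305, 698, 267, 934, 607.
4 parts of sizes [7, 5, 5, 4]; α(G) = 7 = ϑ (perfect).
ϑ(G) ≈ 7.00000000.
Check 7 ≤ 7 ≤ 7: collapsed.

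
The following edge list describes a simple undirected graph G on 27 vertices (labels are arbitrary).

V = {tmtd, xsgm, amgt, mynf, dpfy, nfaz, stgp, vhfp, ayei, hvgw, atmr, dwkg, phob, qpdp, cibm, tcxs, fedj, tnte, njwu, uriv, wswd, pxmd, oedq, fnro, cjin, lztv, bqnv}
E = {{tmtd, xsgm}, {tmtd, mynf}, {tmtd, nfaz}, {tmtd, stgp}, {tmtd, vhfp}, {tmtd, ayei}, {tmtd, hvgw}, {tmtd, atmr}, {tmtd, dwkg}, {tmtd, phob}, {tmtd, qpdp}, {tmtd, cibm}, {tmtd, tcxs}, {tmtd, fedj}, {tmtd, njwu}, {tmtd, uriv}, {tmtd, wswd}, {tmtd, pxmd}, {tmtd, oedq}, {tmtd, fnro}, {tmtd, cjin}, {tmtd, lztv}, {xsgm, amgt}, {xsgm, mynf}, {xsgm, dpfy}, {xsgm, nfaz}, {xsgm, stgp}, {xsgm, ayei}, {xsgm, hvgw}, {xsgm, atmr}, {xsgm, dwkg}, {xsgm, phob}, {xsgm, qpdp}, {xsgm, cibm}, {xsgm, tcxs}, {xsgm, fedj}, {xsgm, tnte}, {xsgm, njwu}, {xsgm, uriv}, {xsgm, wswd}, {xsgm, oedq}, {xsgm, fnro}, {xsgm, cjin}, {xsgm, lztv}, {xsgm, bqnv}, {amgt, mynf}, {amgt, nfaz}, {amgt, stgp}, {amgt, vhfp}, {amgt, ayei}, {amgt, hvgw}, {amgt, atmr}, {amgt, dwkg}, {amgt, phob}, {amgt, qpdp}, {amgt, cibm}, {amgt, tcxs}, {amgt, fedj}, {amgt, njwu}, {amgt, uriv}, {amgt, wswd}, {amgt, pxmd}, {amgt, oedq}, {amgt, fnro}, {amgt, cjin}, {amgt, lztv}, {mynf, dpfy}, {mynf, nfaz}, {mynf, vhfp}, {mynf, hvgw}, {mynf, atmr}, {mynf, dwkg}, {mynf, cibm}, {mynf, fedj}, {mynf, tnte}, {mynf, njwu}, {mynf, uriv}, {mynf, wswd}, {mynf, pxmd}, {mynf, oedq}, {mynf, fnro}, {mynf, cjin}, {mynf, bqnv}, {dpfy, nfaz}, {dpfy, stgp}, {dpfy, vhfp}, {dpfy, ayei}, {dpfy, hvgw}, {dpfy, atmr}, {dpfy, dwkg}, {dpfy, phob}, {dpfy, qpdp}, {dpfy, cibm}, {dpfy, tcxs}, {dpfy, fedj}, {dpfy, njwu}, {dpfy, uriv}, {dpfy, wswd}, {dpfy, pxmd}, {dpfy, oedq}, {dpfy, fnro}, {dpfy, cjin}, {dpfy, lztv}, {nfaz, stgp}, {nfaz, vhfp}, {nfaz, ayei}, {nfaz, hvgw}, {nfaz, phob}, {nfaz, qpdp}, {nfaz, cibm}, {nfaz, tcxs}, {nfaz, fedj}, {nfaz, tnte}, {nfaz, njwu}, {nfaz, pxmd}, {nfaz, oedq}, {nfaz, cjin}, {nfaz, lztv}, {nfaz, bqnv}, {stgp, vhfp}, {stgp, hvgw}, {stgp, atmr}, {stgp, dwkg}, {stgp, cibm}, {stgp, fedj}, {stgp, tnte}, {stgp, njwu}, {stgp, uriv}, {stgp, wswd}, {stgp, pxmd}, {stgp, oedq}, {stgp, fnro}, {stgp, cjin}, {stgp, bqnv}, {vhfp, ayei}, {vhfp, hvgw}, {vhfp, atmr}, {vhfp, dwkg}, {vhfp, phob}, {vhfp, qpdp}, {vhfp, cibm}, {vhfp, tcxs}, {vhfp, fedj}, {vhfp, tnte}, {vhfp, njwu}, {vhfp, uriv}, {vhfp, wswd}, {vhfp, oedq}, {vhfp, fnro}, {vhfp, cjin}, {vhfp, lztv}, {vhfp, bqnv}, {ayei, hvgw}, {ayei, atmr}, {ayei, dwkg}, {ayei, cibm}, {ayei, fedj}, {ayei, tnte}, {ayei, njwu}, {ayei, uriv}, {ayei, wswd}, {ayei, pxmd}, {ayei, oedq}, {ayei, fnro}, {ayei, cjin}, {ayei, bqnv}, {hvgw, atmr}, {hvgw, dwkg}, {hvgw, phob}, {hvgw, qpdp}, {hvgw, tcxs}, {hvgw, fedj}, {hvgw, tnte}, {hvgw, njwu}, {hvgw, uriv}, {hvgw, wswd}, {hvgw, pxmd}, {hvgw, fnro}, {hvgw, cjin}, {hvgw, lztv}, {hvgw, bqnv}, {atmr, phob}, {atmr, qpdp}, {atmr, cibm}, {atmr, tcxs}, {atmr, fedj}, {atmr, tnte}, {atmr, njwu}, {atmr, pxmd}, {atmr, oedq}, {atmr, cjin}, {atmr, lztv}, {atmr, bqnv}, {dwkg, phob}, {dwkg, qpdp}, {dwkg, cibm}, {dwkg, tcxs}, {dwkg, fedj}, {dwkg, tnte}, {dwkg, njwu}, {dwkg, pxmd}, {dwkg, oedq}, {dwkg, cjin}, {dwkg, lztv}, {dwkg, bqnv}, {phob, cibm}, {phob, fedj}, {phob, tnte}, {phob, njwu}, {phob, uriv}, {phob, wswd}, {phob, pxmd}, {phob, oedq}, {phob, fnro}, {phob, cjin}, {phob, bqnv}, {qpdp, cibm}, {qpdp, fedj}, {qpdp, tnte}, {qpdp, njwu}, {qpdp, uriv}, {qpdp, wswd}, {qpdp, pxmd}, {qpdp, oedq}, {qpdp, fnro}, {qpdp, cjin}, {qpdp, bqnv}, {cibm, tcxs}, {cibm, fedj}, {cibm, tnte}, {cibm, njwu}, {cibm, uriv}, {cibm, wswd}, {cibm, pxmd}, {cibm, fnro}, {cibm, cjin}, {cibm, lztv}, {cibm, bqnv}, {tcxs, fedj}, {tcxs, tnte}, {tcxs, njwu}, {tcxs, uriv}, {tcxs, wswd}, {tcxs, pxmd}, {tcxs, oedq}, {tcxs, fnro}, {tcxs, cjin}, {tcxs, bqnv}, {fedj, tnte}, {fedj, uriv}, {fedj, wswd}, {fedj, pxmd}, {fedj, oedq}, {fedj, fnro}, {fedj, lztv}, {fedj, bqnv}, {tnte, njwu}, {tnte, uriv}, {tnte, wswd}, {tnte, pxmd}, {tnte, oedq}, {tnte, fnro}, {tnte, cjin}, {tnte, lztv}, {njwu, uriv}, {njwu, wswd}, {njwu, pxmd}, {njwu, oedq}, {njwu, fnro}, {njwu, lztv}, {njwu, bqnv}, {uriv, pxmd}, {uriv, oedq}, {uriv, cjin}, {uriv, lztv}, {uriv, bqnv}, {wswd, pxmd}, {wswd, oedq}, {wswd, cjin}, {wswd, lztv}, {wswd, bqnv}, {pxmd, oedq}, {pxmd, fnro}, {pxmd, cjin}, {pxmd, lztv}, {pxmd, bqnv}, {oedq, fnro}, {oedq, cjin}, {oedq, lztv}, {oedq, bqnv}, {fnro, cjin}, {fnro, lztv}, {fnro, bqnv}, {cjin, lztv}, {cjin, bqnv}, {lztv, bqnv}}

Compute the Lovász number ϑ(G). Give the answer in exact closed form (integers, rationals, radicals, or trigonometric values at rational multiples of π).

7

N(bqnv) = {xsgm, mynf, nfaz, stgp, vhfp, ayei, hvgw, atmr, dwkg, phob, qpdp, cibm, tcxs, fedj, njwu, uriv, wswd, pxmd, oedq, fnro, cjin, lztv}, |N(bqnv)| = 22.
deg(tnte) = 22; N(tnte) = {xsgm, mynf, nfaz, stgp, vhfp, ayei, hvgw, atmr, dwkg, phob, qpdp, cibm, tcxs, fedj, njwu, uriv, wswd, pxmd, oedq, fnro, cjin, lztv}.
deg(dpfy) = 22; N(dpfy) = {xsgm, mynf, nfaz, stgp, vhfp, ayei, hvgw, atmr, dwkg, phob, qpdp, cibm, tcxs, fedj, njwu, uriv, wswd, pxmd, oedq, fnro, cjin, lztv}.
N(atmr) = {tmtd, xsgm, amgt, mynf, dpfy, stgp, vhfp, ayei, hvgw, phob, qpdp, cibm, tcxs, fedj, tnte, njwu, pxmd, oedq, cjin, lztv, bqnv}, |N(atmr)| = 21.
Complete multipartite on [7, 6, 5, 3, 3, 3]: sandwich collapses at ϑ=7.
≈ 7.00000 (to 5 d.p.).
Check 7 ≤ 7 ≤ 7: collapsed.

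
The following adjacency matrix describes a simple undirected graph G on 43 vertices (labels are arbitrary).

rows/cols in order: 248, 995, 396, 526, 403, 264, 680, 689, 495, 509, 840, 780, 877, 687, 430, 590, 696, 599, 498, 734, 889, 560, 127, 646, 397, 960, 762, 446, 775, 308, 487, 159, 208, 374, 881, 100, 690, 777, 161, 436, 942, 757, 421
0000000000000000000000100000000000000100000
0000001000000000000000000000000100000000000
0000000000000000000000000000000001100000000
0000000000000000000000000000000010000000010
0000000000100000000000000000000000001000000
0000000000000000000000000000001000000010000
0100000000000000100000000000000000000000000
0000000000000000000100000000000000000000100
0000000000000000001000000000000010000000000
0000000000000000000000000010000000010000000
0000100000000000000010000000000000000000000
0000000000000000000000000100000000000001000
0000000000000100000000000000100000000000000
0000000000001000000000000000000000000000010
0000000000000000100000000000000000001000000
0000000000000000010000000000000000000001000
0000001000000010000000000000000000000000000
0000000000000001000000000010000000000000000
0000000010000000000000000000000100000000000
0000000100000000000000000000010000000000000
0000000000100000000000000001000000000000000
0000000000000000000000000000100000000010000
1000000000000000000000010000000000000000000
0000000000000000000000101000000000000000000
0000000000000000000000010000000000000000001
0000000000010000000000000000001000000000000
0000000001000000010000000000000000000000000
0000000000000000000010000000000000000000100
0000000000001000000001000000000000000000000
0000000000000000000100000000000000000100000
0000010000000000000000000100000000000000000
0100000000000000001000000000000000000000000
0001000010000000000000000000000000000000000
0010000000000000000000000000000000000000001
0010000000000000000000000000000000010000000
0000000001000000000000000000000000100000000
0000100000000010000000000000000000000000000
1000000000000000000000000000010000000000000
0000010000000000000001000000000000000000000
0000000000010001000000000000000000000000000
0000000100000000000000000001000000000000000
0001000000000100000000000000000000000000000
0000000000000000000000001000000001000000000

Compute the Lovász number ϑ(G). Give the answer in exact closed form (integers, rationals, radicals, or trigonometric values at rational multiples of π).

deg(264) = 2; N(264) = {487, 161}.
Vertex 397 has 2 neighbors: 646, 421.
Vertex 100 has 2 neighbors: 509, 881.
N(889) = {840, 446}, |N(889)| = 2.
43-vertex 2-regular graph: connected 2-regular on 43 ⇒ C_{43}.
spec(A) ≈ [2.0, 1.9787, 1.9152, 1.8109, 1.668, 1.4895, 1.2793, 1.0419, 0.7822, 0.5059, 0.2187, -0.073, -0.3633, -0.6458, -0.9145, -1.1637, -1.3881, -1.583, -1.7441, -1.868, -1.9522, -1.9947] (distinct, 4 d.p.).
With N=43: ϑ(G) = 43·(-(-1)*2*cos(pi/43))/(2−(-2*cos(pi/43))) = 43*cos(pi/43)/(cos(pi/43) + 1).
ϑ(G) ≈ 21.47128375.
21 ≤ 43*cos(pi/43)/(cos(pi/43) + 1) ≤ 22: both strict.

43*cos(pi/43)/(cos(pi/43) + 1)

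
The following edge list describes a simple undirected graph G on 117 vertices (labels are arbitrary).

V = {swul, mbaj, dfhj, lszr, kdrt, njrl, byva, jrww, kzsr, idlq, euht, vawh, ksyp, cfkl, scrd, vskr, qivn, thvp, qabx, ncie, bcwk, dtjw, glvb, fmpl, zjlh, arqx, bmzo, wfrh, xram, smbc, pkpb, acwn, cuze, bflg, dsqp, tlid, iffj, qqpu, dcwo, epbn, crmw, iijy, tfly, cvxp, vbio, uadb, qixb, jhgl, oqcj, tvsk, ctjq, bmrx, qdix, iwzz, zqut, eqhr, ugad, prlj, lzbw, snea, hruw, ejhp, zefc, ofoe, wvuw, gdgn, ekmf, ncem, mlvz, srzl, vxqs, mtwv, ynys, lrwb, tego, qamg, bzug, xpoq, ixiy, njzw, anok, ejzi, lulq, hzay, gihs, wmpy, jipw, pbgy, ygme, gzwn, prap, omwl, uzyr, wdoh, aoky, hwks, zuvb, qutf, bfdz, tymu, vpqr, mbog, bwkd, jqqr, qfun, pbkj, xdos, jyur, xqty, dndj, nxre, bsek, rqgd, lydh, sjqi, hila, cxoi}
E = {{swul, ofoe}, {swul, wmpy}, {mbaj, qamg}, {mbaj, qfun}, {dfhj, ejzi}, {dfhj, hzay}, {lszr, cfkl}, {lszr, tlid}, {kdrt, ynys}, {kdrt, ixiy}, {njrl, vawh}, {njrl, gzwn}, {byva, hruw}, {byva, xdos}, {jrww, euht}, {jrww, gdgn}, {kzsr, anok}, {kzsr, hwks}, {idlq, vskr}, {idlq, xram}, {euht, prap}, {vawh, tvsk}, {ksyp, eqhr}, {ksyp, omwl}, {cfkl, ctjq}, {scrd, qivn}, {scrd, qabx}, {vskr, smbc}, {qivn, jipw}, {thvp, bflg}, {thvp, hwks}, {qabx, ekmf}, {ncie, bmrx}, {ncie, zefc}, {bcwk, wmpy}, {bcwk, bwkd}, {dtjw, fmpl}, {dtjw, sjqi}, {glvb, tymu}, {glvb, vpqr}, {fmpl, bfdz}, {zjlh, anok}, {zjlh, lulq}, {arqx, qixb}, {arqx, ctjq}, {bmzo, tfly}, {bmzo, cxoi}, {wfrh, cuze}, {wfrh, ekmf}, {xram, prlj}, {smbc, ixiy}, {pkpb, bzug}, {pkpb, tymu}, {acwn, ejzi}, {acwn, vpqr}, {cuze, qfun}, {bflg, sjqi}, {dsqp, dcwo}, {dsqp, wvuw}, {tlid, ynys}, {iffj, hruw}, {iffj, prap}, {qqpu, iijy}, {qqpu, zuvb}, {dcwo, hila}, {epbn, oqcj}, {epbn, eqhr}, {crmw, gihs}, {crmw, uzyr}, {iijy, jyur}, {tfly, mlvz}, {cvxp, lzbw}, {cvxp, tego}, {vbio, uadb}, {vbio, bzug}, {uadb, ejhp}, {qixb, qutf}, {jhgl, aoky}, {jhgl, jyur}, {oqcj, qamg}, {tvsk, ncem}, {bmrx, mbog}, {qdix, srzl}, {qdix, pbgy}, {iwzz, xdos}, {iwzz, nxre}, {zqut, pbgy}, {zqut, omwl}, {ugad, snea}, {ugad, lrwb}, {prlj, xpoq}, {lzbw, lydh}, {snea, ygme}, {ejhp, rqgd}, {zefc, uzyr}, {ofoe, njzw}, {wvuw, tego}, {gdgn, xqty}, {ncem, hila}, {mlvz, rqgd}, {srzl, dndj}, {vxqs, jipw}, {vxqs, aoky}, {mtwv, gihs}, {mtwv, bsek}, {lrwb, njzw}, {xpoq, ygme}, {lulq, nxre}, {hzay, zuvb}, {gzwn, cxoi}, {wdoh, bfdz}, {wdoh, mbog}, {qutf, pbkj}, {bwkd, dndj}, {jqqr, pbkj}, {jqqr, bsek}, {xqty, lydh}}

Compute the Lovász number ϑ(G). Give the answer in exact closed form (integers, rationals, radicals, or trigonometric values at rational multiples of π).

N(ixiy) = {kdrt, smbc}, |N(ixiy)| = 2.
Vertex lrwb has 2 neighbors: ugad, njzw.
Vertex ekmf has 2 neighbors: qabx, wfrh.
N(tymu) = {glvb, pkpb}, |N(tymu)| = 2.
Every vertex has degree 2 (N=117); a single 117-cycle (edge-transitive).
A has 59 distinct eigenvalues ≈ [2.0, 1.9971, 1.9885, 1.9741, 1.954, 1.9283, 1.8971, 1.8603, 1.8182, 1.7709, 1.7185, 1.6611, 1.5989, 1.5321, 1.4609, 1.3854, 1.306, 1.2228, 1.1361, 1.0461, 0.9531, 0.8574, 0.7592, 0.6587, 0.5564, 0.4525, 0.3473, 0.2411, 0.1342, 0.0269, -0.0805, -0.1877, -0.2943, -0.4001, -0.5047, -0.6078, -0.7092, -0.8086, -0.9056, -1.0, -1.0915, -1.1799, -1.2649, -1.3462, -1.4237, -1.497, -1.5661, -1.6306, -1.6904, -1.7453, -1.7952, -1.84, -1.8794, -1.9134, -1.9419, -1.9648, -1.982, -1.9935, -1.9993].
Lovász (edge-transitive): ϑ = −117·(-2*cos(pi/117))/((2)−(-2*cos(pi/117))) = 117*cos(pi/117)/(cos(pi/117) + 1).
≈ 58.489454 (to 6 d.p.).
α=58, χ(Ḡ)=59; ϑ=117*cos(pi/117)/(cos(pi/117) + 1) lies between (both strict).

117*cos(pi/117)/(cos(pi/117) + 1)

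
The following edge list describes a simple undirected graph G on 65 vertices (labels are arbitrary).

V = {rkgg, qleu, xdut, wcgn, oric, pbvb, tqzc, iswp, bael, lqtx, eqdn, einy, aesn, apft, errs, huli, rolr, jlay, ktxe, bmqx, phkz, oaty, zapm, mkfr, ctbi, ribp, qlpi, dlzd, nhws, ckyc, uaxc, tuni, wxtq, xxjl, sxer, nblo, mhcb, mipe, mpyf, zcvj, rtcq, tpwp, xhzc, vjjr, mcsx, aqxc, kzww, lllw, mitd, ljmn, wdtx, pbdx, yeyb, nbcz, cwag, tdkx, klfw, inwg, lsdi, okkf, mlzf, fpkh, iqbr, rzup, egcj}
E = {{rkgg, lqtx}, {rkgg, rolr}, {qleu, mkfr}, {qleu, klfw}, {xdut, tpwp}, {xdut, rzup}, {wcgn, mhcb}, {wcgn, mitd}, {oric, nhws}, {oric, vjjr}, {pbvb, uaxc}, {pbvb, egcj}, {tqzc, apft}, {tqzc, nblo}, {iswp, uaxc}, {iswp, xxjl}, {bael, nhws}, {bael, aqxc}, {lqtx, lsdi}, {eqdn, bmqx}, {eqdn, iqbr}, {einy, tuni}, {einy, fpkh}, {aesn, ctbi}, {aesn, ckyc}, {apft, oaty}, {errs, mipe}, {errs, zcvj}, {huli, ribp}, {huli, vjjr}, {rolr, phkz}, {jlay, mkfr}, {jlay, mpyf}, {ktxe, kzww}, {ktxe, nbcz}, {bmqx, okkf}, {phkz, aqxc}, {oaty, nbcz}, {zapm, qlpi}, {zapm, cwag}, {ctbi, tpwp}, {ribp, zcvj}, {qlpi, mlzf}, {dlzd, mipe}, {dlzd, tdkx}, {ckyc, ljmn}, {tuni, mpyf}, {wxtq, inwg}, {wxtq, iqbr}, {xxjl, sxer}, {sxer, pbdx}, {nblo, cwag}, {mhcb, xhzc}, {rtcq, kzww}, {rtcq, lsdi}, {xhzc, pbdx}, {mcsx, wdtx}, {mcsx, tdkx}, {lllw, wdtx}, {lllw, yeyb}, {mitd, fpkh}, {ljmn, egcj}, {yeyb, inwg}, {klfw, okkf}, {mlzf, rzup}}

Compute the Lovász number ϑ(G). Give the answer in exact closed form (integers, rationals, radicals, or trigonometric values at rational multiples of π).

65*cos(pi/65)/(cos(pi/65) + 1)

Vertex errs has 2 neighbors: mipe, zcvj.
N(rolr) = {rkgg, phkz}, |N(rolr)| = 2.
deg(huli) = 2; N(huli) = {ribp, vjjr}.
Vertex zcvj has 2 neighbors: errs, ribp.
G on 65 vertices is 2-regular; connected 2-regular on 65 ⇒ C_{65}.
The 33 distinct eigenvalues: [2.0, 1.99066, 1.96274, 1.91649, 1.85235, 1.77091, 1.67294, 1.55935, 1.4312, 1.28968, 1.13613, 0.97197, 0.79873, 0.61803, 0.43157, 0.24107, 0.04833, -0.14487, -0.33671, -0.52541, -0.70921, -0.88638, -1.05528, -1.21433, -1.36203, -1.49702, -1.61803, -1.72394, -1.81375, -1.88662, -1.94188, -1.97901, -1.99766].
With N=65: ϑ(G) = 65·(-(-1)*2*cos(pi/65))/(2−(-2*cos(pi/65))) = 65*cos(pi/65)/(cos(pi/65) + 1).
≈ 32.481013 (to 6 d.p.).
32 ≤ 65*cos(pi/65)/(cos(pi/65) + 1) ≤ 33: both strict.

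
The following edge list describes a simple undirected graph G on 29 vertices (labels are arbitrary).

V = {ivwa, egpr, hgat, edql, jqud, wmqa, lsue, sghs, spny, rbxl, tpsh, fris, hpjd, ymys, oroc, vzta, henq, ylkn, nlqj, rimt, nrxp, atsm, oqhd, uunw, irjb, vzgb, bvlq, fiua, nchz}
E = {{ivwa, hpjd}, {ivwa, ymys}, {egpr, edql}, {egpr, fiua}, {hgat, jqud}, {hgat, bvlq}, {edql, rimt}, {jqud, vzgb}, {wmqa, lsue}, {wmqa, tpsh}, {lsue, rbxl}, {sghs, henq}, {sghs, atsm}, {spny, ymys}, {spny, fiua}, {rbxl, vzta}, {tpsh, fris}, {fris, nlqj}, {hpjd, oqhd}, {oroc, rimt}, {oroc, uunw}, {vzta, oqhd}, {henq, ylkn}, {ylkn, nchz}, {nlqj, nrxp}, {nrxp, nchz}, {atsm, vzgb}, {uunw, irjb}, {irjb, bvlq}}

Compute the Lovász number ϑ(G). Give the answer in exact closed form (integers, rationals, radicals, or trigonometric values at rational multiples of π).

N(hpjd) = {ivwa, oqhd}, |N(hpjd)| = 2.
Vertex oqhd has 2 neighbors: hpjd, vzta.
Vertex vzta has 2 neighbors: rbxl, oqhd.
deg(ivwa) = 2; N(ivwa) = {hpjd, ymys}.
Every vertex has degree 2 (N=29); a single 29-cycle (edge-transitive).
The 15 distinct eigenvalues: [2.0, 1.953241, 1.815151, 1.592186, 1.294773, 0.936817, 0.535057, 0.108278, -0.323564, -0.740276, -1.122374, -1.451991, -1.713714, -1.895306, -1.988276].
ϑ = −N·λ_min/(λ_max−λ_min) = −29·(-2*cos(pi/29))/(2−(-2*cos(pi/29))) = 29*cos(pi/29)/(cos(pi/29) + 1).
≈ 14.45737526 (to 8 d.p.).
14 ≤ 29*cos(pi/29)/(cos(pi/29) + 1) ≤ 15: both strict.

29*cos(pi/29)/(cos(pi/29) + 1)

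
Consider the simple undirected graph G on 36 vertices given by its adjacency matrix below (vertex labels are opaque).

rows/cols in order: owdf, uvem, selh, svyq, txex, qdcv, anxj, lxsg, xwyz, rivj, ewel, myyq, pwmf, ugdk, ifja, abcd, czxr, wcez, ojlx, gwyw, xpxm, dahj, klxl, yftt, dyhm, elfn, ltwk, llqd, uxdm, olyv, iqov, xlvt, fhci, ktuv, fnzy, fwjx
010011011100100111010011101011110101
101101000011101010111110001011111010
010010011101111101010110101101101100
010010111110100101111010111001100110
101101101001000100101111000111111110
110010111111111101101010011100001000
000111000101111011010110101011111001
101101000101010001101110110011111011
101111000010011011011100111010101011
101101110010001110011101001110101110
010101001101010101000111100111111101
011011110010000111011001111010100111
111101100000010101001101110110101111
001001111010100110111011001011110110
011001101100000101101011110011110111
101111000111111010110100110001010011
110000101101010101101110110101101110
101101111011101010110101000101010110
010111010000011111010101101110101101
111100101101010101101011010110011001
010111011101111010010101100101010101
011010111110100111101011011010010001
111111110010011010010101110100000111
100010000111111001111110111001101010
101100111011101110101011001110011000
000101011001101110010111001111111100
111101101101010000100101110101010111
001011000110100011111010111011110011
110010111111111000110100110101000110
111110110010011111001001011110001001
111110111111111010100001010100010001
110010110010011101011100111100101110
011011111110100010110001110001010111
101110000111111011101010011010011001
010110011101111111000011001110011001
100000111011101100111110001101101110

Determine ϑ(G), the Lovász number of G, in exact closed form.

N(ugdk) = {selh, qdcv, anxj, lxsg, xwyz, ewel, pwmf, abcd, czxr, ojlx, gwyw, xpxm, klxl, yftt, ltwk, uxdm, olyv, iqov, xlvt, ktuv, fnzy}, |N(ugdk)| = 21.
Vertex olyv has 21 neighbors: owdf, uvem, selh, svyq, txex, anxj, lxsg, ewel, ugdk, ifja, abcd, czxr, wcez, xpxm, yftt, elfn, ltwk, llqd, uxdm, fhci, fwjx.
N(pwmf) = {owdf, uvem, selh, svyq, qdcv, anxj, ugdk, abcd, wcez, xpxm, dahj, yftt, dyhm, elfn, llqd, uxdm, iqov, fhci, ktuv, fnzy, fwjx}, |N(pwmf)| = 21.
N(fhci) = {uvem, selh, txex, qdcv, anxj, lxsg, xwyz, rivj, ewel, pwmf, czxr, ojlx, gwyw, yftt, dyhm, elfn, olyv, xlvt, ktuv, fnzy, fwjx}, |N(fhci)| = 21.
21-regular, N=36; Kneser-type, 2-subsets of [9].
Distinct eigenvalues (to 3 d.p.): [21.0, 1.0, -6.0].
−36·(-6) / ((21)−(-6)) = 8 = ϑ(G).
≈ 8.000000 (to 6 d.p.).

8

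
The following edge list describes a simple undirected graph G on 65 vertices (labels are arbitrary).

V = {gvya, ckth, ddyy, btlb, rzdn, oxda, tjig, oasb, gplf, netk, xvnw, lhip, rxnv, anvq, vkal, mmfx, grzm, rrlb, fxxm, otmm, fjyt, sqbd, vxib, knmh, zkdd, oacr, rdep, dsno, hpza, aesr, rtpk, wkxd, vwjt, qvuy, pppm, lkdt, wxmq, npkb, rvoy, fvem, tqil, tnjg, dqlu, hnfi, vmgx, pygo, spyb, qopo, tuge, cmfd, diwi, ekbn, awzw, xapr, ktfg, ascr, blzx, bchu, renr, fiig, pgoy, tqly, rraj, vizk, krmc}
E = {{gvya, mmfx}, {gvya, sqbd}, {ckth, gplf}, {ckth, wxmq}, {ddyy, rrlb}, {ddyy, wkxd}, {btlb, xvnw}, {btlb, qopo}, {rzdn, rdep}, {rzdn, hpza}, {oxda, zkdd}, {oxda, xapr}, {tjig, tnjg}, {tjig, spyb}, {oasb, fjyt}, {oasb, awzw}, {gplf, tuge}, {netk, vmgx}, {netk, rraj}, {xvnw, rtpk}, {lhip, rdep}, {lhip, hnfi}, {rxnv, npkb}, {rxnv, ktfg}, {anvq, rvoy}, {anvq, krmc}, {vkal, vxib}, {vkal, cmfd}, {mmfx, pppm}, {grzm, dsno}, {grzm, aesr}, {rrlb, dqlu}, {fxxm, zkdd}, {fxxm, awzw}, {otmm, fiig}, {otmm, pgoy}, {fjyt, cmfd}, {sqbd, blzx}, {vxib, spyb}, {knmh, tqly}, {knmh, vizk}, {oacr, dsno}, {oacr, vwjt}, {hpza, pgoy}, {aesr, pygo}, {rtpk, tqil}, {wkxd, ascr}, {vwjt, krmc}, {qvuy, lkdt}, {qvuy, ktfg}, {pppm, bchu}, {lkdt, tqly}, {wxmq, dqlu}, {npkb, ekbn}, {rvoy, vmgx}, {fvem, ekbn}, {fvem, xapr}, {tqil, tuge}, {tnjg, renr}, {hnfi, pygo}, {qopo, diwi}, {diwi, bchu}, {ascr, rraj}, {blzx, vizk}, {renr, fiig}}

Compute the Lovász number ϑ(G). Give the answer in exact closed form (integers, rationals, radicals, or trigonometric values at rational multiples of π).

65*cos(pi/65)/(cos(pi/65) + 1)

N(oasb) = {fjyt, awzw}, |N(oasb)| = 2.
deg(ekbn) = 2; N(ekbn) = {npkb, fvem}.
Vertex tqly has 2 neighbors: knmh, lkdt.
N(rxnv) = {npkb, ktfg}, |N(rxnv)| = 2.
2-regular, N=65; the odd cycle C_{65}.
A has 33 distinct eigenvalues ≈ [2.0, 1.9907, 1.9627, 1.9165, 1.8523, 1.7709, 1.6729, 1.5593, 1.4312, 1.2897, 1.1361, 0.972, 0.7987, 0.618, 0.4316, 0.2411, 0.0483, -0.1449, -0.3367, -0.5254, -0.7092, -0.8864, -1.0553, -1.2143, -1.362, -1.497, -1.618, -1.7239, -1.8137, -1.8866, -1.9419, -1.979, -1.9977].
Lovász: ϑ = −65(-2*cos(pi/65))/(2+-(-1)*2*cos(pi/65)) = 65*cos(pi/65)/(cos(pi/65) + 1).
≈ 32.48101260 (to 8 d.p.).
α=32, χ(Ḡ)=33; ϑ=65*cos(pi/65)/(cos(pi/65) + 1) lies between (both strict).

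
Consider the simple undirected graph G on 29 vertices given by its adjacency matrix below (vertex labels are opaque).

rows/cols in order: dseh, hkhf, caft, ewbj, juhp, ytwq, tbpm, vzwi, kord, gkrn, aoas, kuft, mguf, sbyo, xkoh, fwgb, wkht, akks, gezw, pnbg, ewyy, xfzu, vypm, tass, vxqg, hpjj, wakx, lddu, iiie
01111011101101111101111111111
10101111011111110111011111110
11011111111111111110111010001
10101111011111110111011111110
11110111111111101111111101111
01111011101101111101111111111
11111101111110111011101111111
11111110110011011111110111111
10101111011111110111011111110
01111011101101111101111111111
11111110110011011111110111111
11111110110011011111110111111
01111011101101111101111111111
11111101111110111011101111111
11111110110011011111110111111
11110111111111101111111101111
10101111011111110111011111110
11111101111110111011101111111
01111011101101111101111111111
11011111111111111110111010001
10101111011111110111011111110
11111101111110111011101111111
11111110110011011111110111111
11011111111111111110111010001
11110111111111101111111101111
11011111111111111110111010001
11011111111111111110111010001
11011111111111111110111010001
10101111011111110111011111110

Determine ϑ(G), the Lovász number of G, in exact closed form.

6

N(iiie) = {dseh, caft, juhp, ytwq, tbpm, vzwi, gkrn, aoas, kuft, mguf, sbyo, xkoh, fwgb, akks, gezw, pnbg, xfzu, vypm, tass, vxqg, hpjj, wakx, lddu}, |N(iiie)| = 23.
N(tbpm) = {dseh, hkhf, caft, ewbj, juhp, ytwq, vzwi, kord, gkrn, aoas, kuft, mguf, xkoh, fwgb, wkht, gezw, pnbg, ewyy, vypm, tass, vxqg, hpjj, wakx, lddu, iiie}, |N(tbpm)| = 25.
Vertex vypm has 24 neighbors: dseh, hkhf, caft, ewbj, juhp, ytwq, tbpm, kord, gkrn, mguf, sbyo, fwgb, wkht, akks, gezw, pnbg, ewyy, xfzu, tass, vxqg, hpjj, wakx, lddu, iiie.
N(pnbg) = {dseh, hkhf, ewbj, juhp, ytwq, tbpm, vzwi, kord, gkrn, aoas, kuft, mguf, sbyo, xkoh, fwgb, wkht, akks, gezw, ewyy, xfzu, vypm, vxqg, iiie}, |N(pnbg)| = 23.
K_{6,6,5,5,4,3} (perfect); ϑ(G) = α(G) = max{6,6,5,5,4,3} = 6.
= 6.000000… (decimal).
Lovász sandwich 6 ≤ 6 ≤ 6: collapsed.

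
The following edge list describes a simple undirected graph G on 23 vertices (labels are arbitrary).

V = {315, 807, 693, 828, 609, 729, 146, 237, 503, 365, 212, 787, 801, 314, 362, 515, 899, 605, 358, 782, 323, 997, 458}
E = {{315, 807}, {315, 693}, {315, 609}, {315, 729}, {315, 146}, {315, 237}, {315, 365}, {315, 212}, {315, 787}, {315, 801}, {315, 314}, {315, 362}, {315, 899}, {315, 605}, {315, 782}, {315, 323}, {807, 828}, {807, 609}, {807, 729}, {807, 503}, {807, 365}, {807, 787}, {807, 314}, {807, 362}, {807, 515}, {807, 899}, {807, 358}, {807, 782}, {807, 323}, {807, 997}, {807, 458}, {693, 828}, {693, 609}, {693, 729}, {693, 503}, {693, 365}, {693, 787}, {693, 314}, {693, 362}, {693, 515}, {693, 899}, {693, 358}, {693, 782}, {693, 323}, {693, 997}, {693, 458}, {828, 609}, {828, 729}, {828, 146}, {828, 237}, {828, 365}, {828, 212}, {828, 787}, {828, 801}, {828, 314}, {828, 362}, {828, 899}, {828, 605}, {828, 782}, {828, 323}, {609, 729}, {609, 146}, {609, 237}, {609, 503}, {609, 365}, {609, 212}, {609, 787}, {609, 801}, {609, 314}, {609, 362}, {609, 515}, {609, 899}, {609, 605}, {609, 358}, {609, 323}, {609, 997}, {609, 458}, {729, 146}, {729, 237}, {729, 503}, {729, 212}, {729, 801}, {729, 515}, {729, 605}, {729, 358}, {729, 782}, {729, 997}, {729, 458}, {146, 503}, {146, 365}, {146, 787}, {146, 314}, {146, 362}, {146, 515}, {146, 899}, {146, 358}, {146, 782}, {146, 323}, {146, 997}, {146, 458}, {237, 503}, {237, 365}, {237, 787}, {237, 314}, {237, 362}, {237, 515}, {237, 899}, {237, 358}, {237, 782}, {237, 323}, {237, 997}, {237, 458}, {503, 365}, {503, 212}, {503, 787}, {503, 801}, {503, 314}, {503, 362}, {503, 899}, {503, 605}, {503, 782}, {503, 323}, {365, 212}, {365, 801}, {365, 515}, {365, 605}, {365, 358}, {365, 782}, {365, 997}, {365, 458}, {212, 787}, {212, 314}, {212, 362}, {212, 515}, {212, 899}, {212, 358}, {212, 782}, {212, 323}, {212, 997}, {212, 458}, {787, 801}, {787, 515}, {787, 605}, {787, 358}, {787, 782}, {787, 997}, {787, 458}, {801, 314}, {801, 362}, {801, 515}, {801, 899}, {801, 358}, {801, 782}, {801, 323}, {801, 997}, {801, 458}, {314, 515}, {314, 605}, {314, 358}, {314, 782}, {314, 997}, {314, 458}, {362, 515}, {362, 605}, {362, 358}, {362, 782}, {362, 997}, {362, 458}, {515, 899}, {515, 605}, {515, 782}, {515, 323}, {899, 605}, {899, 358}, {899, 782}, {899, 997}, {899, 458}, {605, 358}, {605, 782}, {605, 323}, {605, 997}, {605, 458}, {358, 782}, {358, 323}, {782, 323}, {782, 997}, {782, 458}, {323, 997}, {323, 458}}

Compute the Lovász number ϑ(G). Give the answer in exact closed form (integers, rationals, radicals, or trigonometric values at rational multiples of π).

7

N(503) = {807, 693, 609, 729, 146, 237, 365, 212, 787, 801, 314, 362, 899, 605, 782, 323}, |N(503)| = 16.
deg(693) = 16; N(693) = {315, 828, 609, 729, 503, 365, 787, 314, 362, 515, 899, 358, 782, 323, 997, 458}.
deg(605) = 16; N(605) = {315, 828, 609, 729, 503, 365, 787, 314, 362, 515, 899, 358, 782, 323, 997, 458}.
deg(146) = 16; N(146) = {315, 828, 609, 729, 503, 365, 787, 314, 362, 515, 899, 358, 782, 323, 997, 458}.
Complete 4-partite, parts [7, 7, 7, 2]: perfect, ϑ = α = 7.
≈ 7.00000000 (to 8 d.p.).
Lovász sandwich 7 ≤ 7 ≤ 7: collapsed.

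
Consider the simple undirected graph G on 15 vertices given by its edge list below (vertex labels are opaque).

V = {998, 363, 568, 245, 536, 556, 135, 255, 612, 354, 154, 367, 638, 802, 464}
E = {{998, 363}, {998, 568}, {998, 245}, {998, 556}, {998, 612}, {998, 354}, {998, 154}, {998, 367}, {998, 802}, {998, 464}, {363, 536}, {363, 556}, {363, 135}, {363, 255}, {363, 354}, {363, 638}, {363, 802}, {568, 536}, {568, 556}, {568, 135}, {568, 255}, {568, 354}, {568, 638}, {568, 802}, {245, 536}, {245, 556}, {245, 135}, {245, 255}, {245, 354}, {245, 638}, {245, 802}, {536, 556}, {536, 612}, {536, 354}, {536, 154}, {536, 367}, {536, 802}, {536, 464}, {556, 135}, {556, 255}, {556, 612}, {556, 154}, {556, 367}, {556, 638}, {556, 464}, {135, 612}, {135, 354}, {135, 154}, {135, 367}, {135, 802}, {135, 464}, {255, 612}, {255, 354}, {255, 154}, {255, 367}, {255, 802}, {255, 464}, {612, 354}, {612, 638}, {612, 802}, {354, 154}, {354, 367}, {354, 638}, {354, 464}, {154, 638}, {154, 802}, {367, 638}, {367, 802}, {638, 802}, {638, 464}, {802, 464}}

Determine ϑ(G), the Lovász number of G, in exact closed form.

7

deg(802) = 12; N(802) = {998, 363, 568, 245, 536, 135, 255, 612, 154, 367, 638, 464}.
Vertex 464 has 8 neighbors: 998, 536, 556, 135, 255, 354, 638, 802.
N(255) = {363, 568, 245, 556, 612, 354, 154, 367, 802, 464}, |N(255)| = 10.
N(612) = {998, 536, 556, 135, 255, 354, 638, 802}, |N(612)| = 8.
Complete multipartite on [7, 5, 3]: sandwich collapses at ϑ=7.
= 7.000000000… (decimal).
Check 7 ≤ 7 ≤ 7: collapsed.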